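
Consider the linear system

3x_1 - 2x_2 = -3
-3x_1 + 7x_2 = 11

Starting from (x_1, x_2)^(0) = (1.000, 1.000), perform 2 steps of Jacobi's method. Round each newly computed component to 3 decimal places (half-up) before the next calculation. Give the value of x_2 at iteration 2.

1.429

Iteration 1:
  x_1 = (-3 - (-2)·1.000) / (3) = -0.333
  x_2 = (11 - (-3)·1.000) / (7) = 2.000
Iteration 2:
  x_1 = (-3 - (-2)·2.000) / (3) = 0.333
  x_2 = (11 - (-3)·-0.333) / (7) = 1.429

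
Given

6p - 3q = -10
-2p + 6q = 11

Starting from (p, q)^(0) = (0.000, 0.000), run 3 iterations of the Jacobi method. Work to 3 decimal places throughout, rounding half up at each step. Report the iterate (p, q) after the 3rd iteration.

(-1.028, 1.583)

Iteration 1:
  p = (-10 - (-3)·0.000) / (6) = -1.667
  q = (11 - (-2)·0.000) / (6) = 1.833
Iteration 2:
  p = (-10 - (-3)·1.833) / (6) = -0.750
  q = (11 - (-2)·-1.667) / (6) = 1.278
Iteration 3:
  p = (-10 - (-3)·1.278) / (6) = -1.028
  q = (11 - (-2)·-0.750) / (6) = 1.583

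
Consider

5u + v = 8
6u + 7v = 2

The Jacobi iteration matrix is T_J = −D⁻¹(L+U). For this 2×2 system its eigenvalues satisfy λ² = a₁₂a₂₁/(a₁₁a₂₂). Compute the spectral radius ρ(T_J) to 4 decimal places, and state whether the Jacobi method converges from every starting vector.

a₁₂a₂₁/(a₁₁a₂₂) = (1)·(6) / ((5)·(7)) = 0.171429
ρ = √|0.171429| = √0.171429 = 0.4140
ρ < 1, so Jacobi converges

0.4140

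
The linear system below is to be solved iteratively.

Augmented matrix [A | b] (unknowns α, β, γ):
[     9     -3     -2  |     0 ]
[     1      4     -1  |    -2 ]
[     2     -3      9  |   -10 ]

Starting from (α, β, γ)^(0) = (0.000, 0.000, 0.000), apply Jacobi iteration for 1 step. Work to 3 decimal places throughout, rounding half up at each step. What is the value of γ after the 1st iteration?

Iteration 1:
  α = (0 - (-3)·0.000 - (-2)·0.000) / (9) = 0.000
  β = (-2 - (1)·0.000 - (-1)·0.000) / (4) = -0.500
  γ = (-10 - (2)·0.000 - (-3)·0.000) / (9) = -1.111

-1.111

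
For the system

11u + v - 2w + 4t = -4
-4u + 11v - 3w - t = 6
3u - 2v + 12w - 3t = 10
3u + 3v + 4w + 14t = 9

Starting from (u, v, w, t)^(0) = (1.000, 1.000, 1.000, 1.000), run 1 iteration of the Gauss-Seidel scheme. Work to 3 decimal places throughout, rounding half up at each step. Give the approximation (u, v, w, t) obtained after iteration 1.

(-0.636, 0.678, 1.355, 0.247)

Iteration 1:
  u = (-4 - (1)·1.000 - (-2)·1.000 - (4)·1.000) / (11) = -0.636
  v = (6 - (-4)·-0.636 - (-3)·1.000 - (-1)·1.000) / (11) = 0.678
  w = (10 - (3)·-0.636 - (-2)·0.678 - (-3)·1.000) / (12) = 1.355
  t = (9 - (3)·-0.636 - (3)·0.678 - (4)·1.355) / (14) = 0.247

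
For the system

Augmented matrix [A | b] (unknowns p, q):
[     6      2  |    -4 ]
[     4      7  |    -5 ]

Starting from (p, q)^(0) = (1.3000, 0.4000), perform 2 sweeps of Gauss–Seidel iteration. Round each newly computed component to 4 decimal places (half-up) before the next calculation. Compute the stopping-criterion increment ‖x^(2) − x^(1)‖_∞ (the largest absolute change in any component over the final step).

Iteration 1:
  p = (-4 - (2)·0.4000) / (6) = -0.8000
  q = (-5 - (4)·-0.8000) / (7) = -0.2571
Iteration 2:
  p = (-4 - (2)·-0.2571) / (6) = -0.5810
  q = (-5 - (4)·-0.5810) / (7) = -0.3823
Change: (0.2190, -0.1252) → max |·| = 0.2190

0.2190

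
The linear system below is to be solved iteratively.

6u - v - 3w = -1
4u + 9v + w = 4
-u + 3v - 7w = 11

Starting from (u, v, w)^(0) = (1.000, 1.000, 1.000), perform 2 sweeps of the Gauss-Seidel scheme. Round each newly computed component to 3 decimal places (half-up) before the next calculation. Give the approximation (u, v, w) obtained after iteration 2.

Iteration 1:
  u = (-1 - (-1)·1.000 - (-3)·1.000) / (6) = 0.500
  v = (4 - (4)·0.500 - (1)·1.000) / (9) = 0.111
  w = (11 - (-1)·0.500 - (3)·0.111) / (-7) = -1.595
Iteration 2:
  u = (-1 - (-1)·0.111 - (-3)·-1.595) / (6) = -0.946
  v = (4 - (4)·-0.946 - (1)·-1.595) / (9) = 1.042
  w = (11 - (-1)·-0.946 - (3)·1.042) / (-7) = -0.990

(-0.946, 1.042, -0.990)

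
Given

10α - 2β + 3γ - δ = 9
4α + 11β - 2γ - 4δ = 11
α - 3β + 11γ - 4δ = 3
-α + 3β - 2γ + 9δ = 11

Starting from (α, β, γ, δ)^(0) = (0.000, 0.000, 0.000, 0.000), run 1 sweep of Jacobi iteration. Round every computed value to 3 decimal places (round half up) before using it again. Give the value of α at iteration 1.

0.900

Iteration 1:
  α = (9 - (-2)·0.000 - (3)·0.000 - (-1)·0.000) / (10) = 0.900
  β = (11 - (4)·0.000 - (-2)·0.000 - (-4)·0.000) / (11) = 1.000
  γ = (3 - (1)·0.000 - (-3)·0.000 - (-4)·0.000) / (11) = 0.273
  δ = (11 - (-1)·0.000 - (3)·0.000 - (-2)·0.000) / (9) = 1.222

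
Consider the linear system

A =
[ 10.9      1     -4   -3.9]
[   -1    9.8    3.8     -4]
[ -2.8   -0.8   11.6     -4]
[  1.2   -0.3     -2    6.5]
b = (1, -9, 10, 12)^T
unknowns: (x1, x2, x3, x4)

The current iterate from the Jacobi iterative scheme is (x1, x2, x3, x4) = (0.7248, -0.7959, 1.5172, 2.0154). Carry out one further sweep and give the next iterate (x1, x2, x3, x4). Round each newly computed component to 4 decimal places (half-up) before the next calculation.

(1.4426, -0.6101, 1.6771, 2.1424)

One sweep:
  x1 = (1 - (1)·-0.7959 - (-4)·1.5172 - (-3.9)·2.0154) / (10.9) = 1.4426
  x2 = (-9 - (-1)·0.7248 - (3.8)·1.5172 - (-4)·2.0154) / (9.8) = -0.6101
  x3 = (10 - (-2.8)·0.7248 - (-0.8)·-0.7959 - (-4)·2.0154) / (11.6) = 1.6771
  x4 = (12 - (1.2)·0.7248 - (-0.3)·-0.7959 - (-2)·1.5172) / (6.5) = 2.1424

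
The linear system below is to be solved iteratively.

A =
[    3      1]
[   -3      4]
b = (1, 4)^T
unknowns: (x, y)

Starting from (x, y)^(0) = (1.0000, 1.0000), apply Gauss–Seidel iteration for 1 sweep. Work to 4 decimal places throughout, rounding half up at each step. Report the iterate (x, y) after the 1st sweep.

(0.0000, 1.0000)

Iteration 1:
  x = (1 - (1)·1.0000) / (3) = 0.0000
  y = (4 - (-3)·0.0000) / (4) = 1.0000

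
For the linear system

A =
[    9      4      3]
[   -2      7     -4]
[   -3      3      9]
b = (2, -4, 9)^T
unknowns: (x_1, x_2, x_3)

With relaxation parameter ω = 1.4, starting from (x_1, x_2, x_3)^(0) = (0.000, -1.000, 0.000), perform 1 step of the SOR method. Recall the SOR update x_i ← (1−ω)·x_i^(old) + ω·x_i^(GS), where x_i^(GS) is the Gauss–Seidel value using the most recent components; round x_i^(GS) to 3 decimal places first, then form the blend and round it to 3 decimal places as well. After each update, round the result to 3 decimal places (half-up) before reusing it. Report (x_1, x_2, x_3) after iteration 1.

Iteration 1:
  x_1: GS value = (2 - (4)·-1.000 - (3)·0.000) / (9) = 0.667;  x_1 ← (1−ω)·0.000 + ω·0.667 = 0.934
  x_2: GS value = (-4 - (-2)·0.934 - (-4)·0.000) / (7) = -0.305;  x_2 ← (1−ω)·-1.000 + ω·-0.305 = -0.027
  x_3: GS value = (9 - (-3)·0.934 - (3)·-0.027) / (9) = 1.320;  x_3 ← (1−ω)·0.000 + ω·1.320 = 1.848

(0.934, -0.027, 1.848)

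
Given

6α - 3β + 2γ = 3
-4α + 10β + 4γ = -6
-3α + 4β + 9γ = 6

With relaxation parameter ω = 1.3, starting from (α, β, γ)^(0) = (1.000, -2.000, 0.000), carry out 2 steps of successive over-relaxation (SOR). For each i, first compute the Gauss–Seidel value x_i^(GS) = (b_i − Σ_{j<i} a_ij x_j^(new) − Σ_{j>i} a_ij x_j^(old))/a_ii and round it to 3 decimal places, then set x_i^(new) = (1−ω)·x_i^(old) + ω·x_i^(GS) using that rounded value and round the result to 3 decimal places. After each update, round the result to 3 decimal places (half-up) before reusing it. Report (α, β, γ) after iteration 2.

(0.130, -0.950, 1.218)

Iteration 1:
  α: GS value = (3 - (-3)·-2.000 - (2)·0.000) / (6) = -0.500;  α ← (1−ω)·1.000 + ω·-0.500 = -0.950
  β: GS value = (-6 - (-4)·-0.950 - (4)·0.000) / (10) = -0.980;  β ← (1−ω)·-2.000 + ω·-0.980 = -0.674
  γ: GS value = (6 - (-3)·-0.950 - (4)·-0.674) / (9) = 0.650;  γ ← (1−ω)·0.000 + ω·0.650 = 0.845
Iteration 2:
  α: GS value = (3 - (-3)·-0.674 - (2)·0.845) / (6) = -0.119;  α ← (1−ω)·-0.950 + ω·-0.119 = 0.130
  β: GS value = (-6 - (-4)·0.130 - (4)·0.845) / (10) = -0.886;  β ← (1−ω)·-0.674 + ω·-0.886 = -0.950
  γ: GS value = (6 - (-3)·0.130 - (4)·-0.950) / (9) = 1.132;  γ ← (1−ω)·0.845 + ω·1.132 = 1.218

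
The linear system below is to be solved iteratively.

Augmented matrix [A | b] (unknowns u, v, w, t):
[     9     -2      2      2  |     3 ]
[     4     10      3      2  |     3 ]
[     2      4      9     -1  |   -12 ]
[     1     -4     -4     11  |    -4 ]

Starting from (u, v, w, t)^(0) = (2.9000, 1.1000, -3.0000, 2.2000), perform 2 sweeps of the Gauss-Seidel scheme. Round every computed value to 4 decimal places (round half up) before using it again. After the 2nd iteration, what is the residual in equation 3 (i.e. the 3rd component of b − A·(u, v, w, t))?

Iteration 1:
  u = (3 - (-2)·1.1000 - (2)·-3.0000 - (2)·2.2000) / (9) = 0.7556
  v = (3 - (4)·0.7556 - (3)·-3.0000 - (2)·2.2000) / (10) = 0.4578
  w = (-12 - (2)·0.7556 - (4)·0.4578 - (-1)·2.2000) / (9) = -1.4603
  t = (-4 - (1)·0.7556 - (-4)·0.4578 - (-4)·-1.4603) / (11) = -0.7969
Iteration 2:
  u = (3 - (-2)·0.4578 - (2)·-1.4603 - (2)·-0.7969) / (9) = 0.9367
  v = (3 - (4)·0.9367 - (3)·-1.4603 - (2)·-0.7969) / (10) = 0.5228
  w = (-12 - (2)·0.9367 - (4)·0.5228 - (-1)·-0.7969) / (9) = -1.8624
  t = (-4 - (1)·0.9367 - (-4)·0.5228 - (-4)·-1.8624) / (11) = -0.9359
Residual b − A·x = (1.2119, 1.4842, -0.1389, -0.0002)

-0.1389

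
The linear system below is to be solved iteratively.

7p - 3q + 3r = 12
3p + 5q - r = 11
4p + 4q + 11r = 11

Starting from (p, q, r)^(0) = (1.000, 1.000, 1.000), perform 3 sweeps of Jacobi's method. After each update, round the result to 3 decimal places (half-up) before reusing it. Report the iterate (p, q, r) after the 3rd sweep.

Iteration 1:
  p = (12 - (-3)·1.000 - (3)·1.000) / (7) = 1.714
  q = (11 - (3)·1.000 - (-1)·1.000) / (5) = 1.800
  r = (11 - (4)·1.000 - (4)·1.000) / (11) = 0.273
Iteration 2:
  p = (12 - (-3)·1.800 - (3)·0.273) / (7) = 2.369
  q = (11 - (3)·1.714 - (-1)·0.273) / (5) = 1.226
  r = (11 - (4)·1.714 - (4)·1.800) / (11) = -0.278
Iteration 3:
  p = (12 - (-3)·1.226 - (3)·-0.278) / (7) = 2.359
  q = (11 - (3)·2.369 - (-1)·-0.278) / (5) = 0.723
  r = (11 - (4)·2.369 - (4)·1.226) / (11) = -0.307

(2.359, 0.723, -0.307)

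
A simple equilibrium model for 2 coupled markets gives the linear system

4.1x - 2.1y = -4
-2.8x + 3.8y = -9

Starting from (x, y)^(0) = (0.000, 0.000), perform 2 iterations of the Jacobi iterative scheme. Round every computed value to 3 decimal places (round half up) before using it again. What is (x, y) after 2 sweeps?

Iteration 1:
  x = (-4 - (-2.1)·0.000) / (4.1) = -0.976
  y = (-9 - (-2.8)·0.000) / (3.8) = -2.368
Iteration 2:
  x = (-4 - (-2.1)·-2.368) / (4.1) = -2.188
  y = (-9 - (-2.8)·-0.976) / (3.8) = -3.088

(-2.188, -3.088)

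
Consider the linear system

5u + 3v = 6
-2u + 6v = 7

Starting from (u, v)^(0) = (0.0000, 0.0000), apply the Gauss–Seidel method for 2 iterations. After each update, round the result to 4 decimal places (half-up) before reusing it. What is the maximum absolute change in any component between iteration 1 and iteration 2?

Iteration 1:
  u = (6 - (3)·0.0000) / (5) = 1.2000
  v = (7 - (-2)·1.2000) / (6) = 1.5667
Iteration 2:
  u = (6 - (3)·1.5667) / (5) = 0.2600
  v = (7 - (-2)·0.2600) / (6) = 1.2533
Change: (-0.9400, -0.3134) → max |·| = 0.9400

0.9400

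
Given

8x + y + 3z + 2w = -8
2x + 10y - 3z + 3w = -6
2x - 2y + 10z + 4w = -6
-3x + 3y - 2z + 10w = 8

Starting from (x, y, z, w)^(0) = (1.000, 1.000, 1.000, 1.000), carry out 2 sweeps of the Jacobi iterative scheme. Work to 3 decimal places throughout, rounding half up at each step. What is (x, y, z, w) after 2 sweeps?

(-0.775, -0.850, -0.810, 0.315)

Iteration 1:
  x = (-8 - (1)·1.000 - (3)·1.000 - (2)·1.000) / (8) = -1.750
  y = (-6 - (2)·1.000 - (-3)·1.000 - (3)·1.000) / (10) = -0.800
  z = (-6 - (2)·1.000 - (-2)·1.000 - (4)·1.000) / (10) = -1.000
  w = (8 - (-3)·1.000 - (3)·1.000 - (-2)·1.000) / (10) = 1.000
Iteration 2:
  x = (-8 - (1)·-0.800 - (3)·-1.000 - (2)·1.000) / (8) = -0.775
  y = (-6 - (2)·-1.750 - (-3)·-1.000 - (3)·1.000) / (10) = -0.850
  z = (-6 - (2)·-1.750 - (-2)·-0.800 - (4)·1.000) / (10) = -0.810
  w = (8 - (-3)·-1.750 - (3)·-0.800 - (-2)·-1.000) / (10) = 0.315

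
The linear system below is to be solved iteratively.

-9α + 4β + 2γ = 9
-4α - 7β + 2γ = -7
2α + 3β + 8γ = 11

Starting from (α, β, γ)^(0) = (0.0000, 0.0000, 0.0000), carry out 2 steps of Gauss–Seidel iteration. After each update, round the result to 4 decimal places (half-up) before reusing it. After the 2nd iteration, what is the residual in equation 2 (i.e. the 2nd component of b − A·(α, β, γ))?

Iteration 1:
  α = (9 - (4)·0.0000 - (2)·0.0000) / (-9) = -1.0000
  β = (-7 - (-4)·-1.0000 - (2)·0.0000) / (-7) = 1.5714
  γ = (11 - (2)·-1.0000 - (3)·1.5714) / (8) = 1.0357
Iteration 2:
  α = (9 - (4)·1.5714 - (2)·1.0357) / (-9) = -0.0714
  β = (-7 - (-4)·-0.0714 - (2)·1.0357) / (-7) = 1.3367
  γ = (11 - (2)·-0.0714 - (3)·1.3367) / (8) = 0.8916
Residual b − A·x = (1.2274, 0.2881, -0.0001)

0.2881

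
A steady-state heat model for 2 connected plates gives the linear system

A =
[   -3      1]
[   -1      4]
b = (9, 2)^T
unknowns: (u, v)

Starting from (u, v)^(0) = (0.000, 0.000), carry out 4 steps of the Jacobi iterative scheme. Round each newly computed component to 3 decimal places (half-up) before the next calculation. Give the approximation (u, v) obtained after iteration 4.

(-3.069, -0.271)

Iteration 1:
  u = (9 - (1)·0.000) / (-3) = -3.000
  v = (2 - (-1)·0.000) / (4) = 0.500
Iteration 2:
  u = (9 - (1)·0.500) / (-3) = -2.833
  v = (2 - (-1)·-3.000) / (4) = -0.250
Iteration 3:
  u = (9 - (1)·-0.250) / (-3) = -3.083
  v = (2 - (-1)·-2.833) / (4) = -0.208
Iteration 4:
  u = (9 - (1)·-0.208) / (-3) = -3.069
  v = (2 - (-1)·-3.083) / (4) = -0.271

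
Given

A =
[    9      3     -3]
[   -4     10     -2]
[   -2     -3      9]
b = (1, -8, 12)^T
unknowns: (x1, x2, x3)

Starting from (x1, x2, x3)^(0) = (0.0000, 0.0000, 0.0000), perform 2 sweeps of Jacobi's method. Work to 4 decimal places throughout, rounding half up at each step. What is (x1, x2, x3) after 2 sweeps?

Iteration 1:
  x1 = (1 - (3)·0.0000 - (-3)·0.0000) / (9) = 0.1111
  x2 = (-8 - (-4)·0.0000 - (-2)·0.0000) / (10) = -0.8000
  x3 = (12 - (-2)·0.0000 - (-3)·0.0000) / (9) = 1.3333
Iteration 2:
  x1 = (1 - (3)·-0.8000 - (-3)·1.3333) / (9) = 0.8222
  x2 = (-8 - (-4)·0.1111 - (-2)·1.3333) / (10) = -0.4889
  x3 = (12 - (-2)·0.1111 - (-3)·-0.8000) / (9) = 1.0914

(0.8222, -0.4889, 1.0914)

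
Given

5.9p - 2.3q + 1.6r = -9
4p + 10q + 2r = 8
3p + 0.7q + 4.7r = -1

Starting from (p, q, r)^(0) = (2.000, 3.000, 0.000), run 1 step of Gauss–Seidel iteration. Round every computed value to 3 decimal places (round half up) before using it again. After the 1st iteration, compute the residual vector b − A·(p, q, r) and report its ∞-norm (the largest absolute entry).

4.531

Iteration 1:
  p = (-9 - (-2.3)·3.000 - (1.6)·0.000) / (5.9) = -0.356
  q = (8 - (4)·-0.356 - (2)·0.000) / (10) = 0.942
  r = (-1 - (3)·-0.356 - (0.7)·0.942) / (4.7) = -0.126
Residual b − A·x = (-4.531, 0.256, 0.001); ∞-norm = 4.531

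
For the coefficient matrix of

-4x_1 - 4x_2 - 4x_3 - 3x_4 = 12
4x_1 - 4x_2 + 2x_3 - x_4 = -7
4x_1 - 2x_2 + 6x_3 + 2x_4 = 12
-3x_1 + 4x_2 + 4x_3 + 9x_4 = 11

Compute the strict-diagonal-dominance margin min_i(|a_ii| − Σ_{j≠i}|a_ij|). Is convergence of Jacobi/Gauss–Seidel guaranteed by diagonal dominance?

row 1: |-4| − (4+4+3) = -7
row 2: |-4| − (4+2+1) = -3
row 3: |6| − (4+2+2) = -2
row 4: |9| − (3+4+4) = -2
minimum over rows = -7 → not strictly diagonally dominant

-7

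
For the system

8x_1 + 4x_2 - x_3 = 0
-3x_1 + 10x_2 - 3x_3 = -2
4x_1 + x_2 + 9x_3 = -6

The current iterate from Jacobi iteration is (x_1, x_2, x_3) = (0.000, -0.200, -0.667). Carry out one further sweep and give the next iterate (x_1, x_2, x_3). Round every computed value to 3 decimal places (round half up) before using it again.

One sweep:
  x_1 = (0 - (4)·-0.200 - (-1)·-0.667) / (8) = 0.017
  x_2 = (-2 - (-3)·0.000 - (-3)·-0.667) / (10) = -0.400
  x_3 = (-6 - (4)·0.000 - (1)·-0.200) / (9) = -0.644

(0.017, -0.400, -0.644)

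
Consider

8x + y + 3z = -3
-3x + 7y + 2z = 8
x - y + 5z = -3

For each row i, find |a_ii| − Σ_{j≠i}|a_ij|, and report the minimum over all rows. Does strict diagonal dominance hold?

row 1: |8| − (1+3) = 4
row 2: |7| − (3+2) = 2
row 3: |5| − (1+1) = 3
minimum over rows = 2 → strictly diagonally dominant (convergence guaranteed)

2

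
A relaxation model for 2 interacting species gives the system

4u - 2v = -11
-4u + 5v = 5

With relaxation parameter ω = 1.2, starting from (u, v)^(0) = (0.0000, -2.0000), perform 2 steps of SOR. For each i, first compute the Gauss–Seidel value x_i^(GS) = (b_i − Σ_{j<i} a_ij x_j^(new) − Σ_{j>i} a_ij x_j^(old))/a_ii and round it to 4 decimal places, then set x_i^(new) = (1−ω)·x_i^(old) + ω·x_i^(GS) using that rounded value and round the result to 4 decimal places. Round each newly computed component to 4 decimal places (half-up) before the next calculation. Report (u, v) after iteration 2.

Iteration 1:
  u: GS value = (-11 - (-2)·-2.0000) / (4) = -3.7500;  u ← (1−ω)·0.0000 + ω·-3.7500 = -4.5000
  v: GS value = (5 - (-4)·-4.5000) / (5) = -2.6000;  v ← (1−ω)·-2.0000 + ω·-2.6000 = -2.7200
Iteration 2:
  u: GS value = (-11 - (-2)·-2.7200) / (4) = -4.1100;  u ← (1−ω)·-4.5000 + ω·-4.1100 = -4.0320
  v: GS value = (5 - (-4)·-4.0320) / (5) = -2.2256;  v ← (1−ω)·-2.7200 + ω·-2.2256 = -2.1267

(-4.0320, -2.1267)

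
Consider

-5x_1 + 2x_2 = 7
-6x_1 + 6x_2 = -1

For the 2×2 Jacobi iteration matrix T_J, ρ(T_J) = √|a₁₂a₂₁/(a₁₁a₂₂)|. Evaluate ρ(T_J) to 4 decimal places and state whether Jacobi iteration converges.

0.6325

a₁₂a₂₁/(a₁₁a₂₂) = (2)·(-6) / ((-5)·(6)) = 0.400000
ρ = √|0.400000| = √0.400000 = 0.6325
ρ < 1, so Jacobi converges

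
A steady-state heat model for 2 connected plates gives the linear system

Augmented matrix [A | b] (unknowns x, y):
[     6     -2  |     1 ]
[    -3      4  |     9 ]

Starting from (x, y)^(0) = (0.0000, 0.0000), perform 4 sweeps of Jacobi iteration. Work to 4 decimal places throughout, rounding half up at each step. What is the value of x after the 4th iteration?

1.1458

Iteration 1:
  x = (1 - (-2)·0.0000) / (6) = 0.1667
  y = (9 - (-3)·0.0000) / (4) = 2.2500
Iteration 2:
  x = (1 - (-2)·2.2500) / (6) = 0.9167
  y = (9 - (-3)·0.1667) / (4) = 2.3750
Iteration 3:
  x = (1 - (-2)·2.3750) / (6) = 0.9583
  y = (9 - (-3)·0.9167) / (4) = 2.9375
Iteration 4:
  x = (1 - (-2)·2.9375) / (6) = 1.1458
  y = (9 - (-3)·0.9583) / (4) = 2.9687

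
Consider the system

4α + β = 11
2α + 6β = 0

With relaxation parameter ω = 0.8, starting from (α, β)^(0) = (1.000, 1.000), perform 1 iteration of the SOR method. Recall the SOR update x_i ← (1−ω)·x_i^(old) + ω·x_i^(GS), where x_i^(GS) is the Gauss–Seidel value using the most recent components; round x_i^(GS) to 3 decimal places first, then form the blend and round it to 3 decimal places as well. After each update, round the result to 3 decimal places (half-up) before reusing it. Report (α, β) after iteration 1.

Iteration 1:
  α: GS value = (11 - (1)·1.000) / (4) = 2.500;  α ← (1−ω)·1.000 + ω·2.500 = 2.200
  β: GS value = (0 - (2)·2.200) / (6) = -0.733;  β ← (1−ω)·1.000 + ω·-0.733 = -0.386

(2.200, -0.386)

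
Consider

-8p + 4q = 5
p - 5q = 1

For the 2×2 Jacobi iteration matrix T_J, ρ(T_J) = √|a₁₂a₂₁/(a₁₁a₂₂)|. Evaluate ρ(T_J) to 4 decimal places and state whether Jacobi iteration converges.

a₁₂a₂₁/(a₁₁a₂₂) = (4)·(1) / ((-8)·(-5)) = 0.100000
ρ = √|0.100000| = √0.100000 = 0.3162
ρ < 1, so Jacobi converges

0.3162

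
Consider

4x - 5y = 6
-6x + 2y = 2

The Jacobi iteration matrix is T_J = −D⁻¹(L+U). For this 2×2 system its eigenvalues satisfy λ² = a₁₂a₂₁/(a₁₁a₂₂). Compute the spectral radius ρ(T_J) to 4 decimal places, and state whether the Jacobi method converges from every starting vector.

a₁₂a₂₁/(a₁₁a₂₂) = (-5)·(-6) / ((4)·(2)) = 3.750000
ρ = √|3.750000| = √3.750000 = 1.9365
ρ > 1, so Jacobi diverges

1.9365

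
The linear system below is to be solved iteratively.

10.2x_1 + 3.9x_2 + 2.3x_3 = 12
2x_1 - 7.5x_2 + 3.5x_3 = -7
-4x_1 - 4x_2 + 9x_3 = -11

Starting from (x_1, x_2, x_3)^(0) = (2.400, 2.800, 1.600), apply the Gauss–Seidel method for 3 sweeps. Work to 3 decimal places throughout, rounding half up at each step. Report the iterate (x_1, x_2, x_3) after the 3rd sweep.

(0.981, 0.942, -0.368)

Iteration 1:
  x_1 = (12 - (3.9)·2.800 - (2.3)·1.600) / (10.2) = -0.255
  x_2 = (-7 - (2)·-0.255 - (3.5)·1.600) / (-7.5) = 1.612
  x_3 = (-11 - (-4)·-0.255 - (-4)·1.612) / (9) = -0.619
Iteration 2:
  x_1 = (12 - (3.9)·1.612 - (2.3)·-0.619) / (10.2) = 0.700
  x_2 = (-7 - (2)·0.700 - (3.5)·-0.619) / (-7.5) = 0.831
  x_3 = (-11 - (-4)·0.700 - (-4)·0.831) / (9) = -0.542
Iteration 3:
  x_1 = (12 - (3.9)·0.831 - (2.3)·-0.542) / (10.2) = 0.981
  x_2 = (-7 - (2)·0.981 - (3.5)·-0.542) / (-7.5) = 0.942
  x_3 = (-11 - (-4)·0.981 - (-4)·0.942) / (9) = -0.368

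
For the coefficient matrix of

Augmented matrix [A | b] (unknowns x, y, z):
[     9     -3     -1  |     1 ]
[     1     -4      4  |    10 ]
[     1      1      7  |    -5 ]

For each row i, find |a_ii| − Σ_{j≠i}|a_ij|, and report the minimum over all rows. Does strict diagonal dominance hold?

-1

row 1: |9| − (3+1) = 5
row 2: |-4| − (1+4) = -1
row 3: |7| − (1+1) = 5
minimum over rows = -1 → not strictly diagonally dominant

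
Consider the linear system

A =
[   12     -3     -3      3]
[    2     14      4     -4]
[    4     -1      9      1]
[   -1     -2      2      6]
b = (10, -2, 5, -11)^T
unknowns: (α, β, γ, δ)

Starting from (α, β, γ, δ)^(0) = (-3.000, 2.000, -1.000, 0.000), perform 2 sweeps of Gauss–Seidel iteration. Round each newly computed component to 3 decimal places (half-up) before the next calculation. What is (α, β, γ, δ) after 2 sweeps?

(1.269, -0.825, 0.087, -1.926)

Iteration 1:
  α = (10 - (-3)·2.000 - (-3)·-1.000 - (3)·0.000) / (12) = 1.083
  β = (-2 - (2)·1.083 - (4)·-1.000 - (-4)·0.000) / (14) = -0.012
  γ = (5 - (4)·1.083 - (-1)·-0.012 - (1)·0.000) / (9) = 0.073
  δ = (-11 - (-1)·1.083 - (-2)·-0.012 - (2)·0.073) / (6) = -1.681
Iteration 2:
  α = (10 - (-3)·-0.012 - (-3)·0.073 - (3)·-1.681) / (12) = 1.269
  β = (-2 - (2)·1.269 - (4)·0.073 - (-4)·-1.681) / (14) = -0.825
  γ = (5 - (4)·1.269 - (-1)·-0.825 - (1)·-1.681) / (9) = 0.087
  δ = (-11 - (-1)·1.269 - (-2)·-0.825 - (2)·0.087) / (6) = -1.926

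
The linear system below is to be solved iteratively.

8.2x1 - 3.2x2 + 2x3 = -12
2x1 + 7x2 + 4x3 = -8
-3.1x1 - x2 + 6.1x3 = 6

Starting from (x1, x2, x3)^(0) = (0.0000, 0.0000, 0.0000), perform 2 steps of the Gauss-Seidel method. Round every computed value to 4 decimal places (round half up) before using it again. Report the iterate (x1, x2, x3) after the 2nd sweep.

(-1.7758, -0.7047, -0.0344)

Iteration 1:
  x1 = (-12 - (-3.2)·0.0000 - (2)·0.0000) / (8.2) = -1.4634
  x2 = (-8 - (2)·-1.4634 - (4)·0.0000) / (7) = -0.7247
  x3 = (6 - (-3.1)·-1.4634 - (-1)·-0.7247) / (6.1) = 0.1211
Iteration 2:
  x1 = (-12 - (-3.2)·-0.7247 - (2)·0.1211) / (8.2) = -1.7758
  x2 = (-8 - (2)·-1.7758 - (4)·0.1211) / (7) = -0.7047
  x3 = (6 - (-3.1)·-1.7758 - (-1)·-0.7047) / (6.1) = -0.0344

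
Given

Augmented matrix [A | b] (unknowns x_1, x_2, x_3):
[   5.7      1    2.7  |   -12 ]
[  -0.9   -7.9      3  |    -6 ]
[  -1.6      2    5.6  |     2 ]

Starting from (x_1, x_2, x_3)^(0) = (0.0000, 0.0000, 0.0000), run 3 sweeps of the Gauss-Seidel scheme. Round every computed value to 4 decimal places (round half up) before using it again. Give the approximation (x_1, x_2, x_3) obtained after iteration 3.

Iteration 1:
  x_1 = (-12 - (1)·0.0000 - (2.7)·0.0000) / (5.7) = -2.1053
  x_2 = (-6 - (-0.9)·-2.1053 - (3)·0.0000) / (-7.9) = 0.9993
  x_3 = (2 - (-1.6)·-2.1053 - (2)·0.9993) / (5.6) = -0.6013
Iteration 2:
  x_1 = (-12 - (1)·0.9993 - (2.7)·-0.6013) / (5.7) = -1.9958
  x_2 = (-6 - (-0.9)·-1.9958 - (3)·-0.6013) / (-7.9) = 0.7585
  x_3 = (2 - (-1.6)·-1.9958 - (2)·0.7585) / (5.6) = -0.4840
Iteration 3:
  x_1 = (-12 - (1)·0.7585 - (2.7)·-0.4840) / (5.7) = -2.0091
  x_2 = (-6 - (-0.9)·-2.0091 - (3)·-0.4840) / (-7.9) = 0.8046
  x_3 = (2 - (-1.6)·-2.0091 - (2)·0.8046) / (5.6) = -0.5042

(-2.0091, 0.8046, -0.5042)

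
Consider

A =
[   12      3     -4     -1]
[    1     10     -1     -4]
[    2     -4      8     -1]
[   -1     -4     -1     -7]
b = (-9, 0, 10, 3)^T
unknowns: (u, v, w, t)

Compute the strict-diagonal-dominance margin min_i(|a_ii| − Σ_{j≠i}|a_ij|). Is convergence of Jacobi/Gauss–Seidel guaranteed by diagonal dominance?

1

row 1: |12| − (3+4+1) = 4
row 2: |10| − (1+1+4) = 4
row 3: |8| − (2+4+1) = 1
row 4: |-7| − (1+4+1) = 1
minimum over rows = 1 → strictly diagonally dominant (convergence guaranteed)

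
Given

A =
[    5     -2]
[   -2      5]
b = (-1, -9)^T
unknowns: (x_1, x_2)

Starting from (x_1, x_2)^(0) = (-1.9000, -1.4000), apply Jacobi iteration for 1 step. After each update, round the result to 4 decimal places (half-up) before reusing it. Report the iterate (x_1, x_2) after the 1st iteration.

Iteration 1:
  x_1 = (-1 - (-2)·-1.4000) / (5) = -0.7600
  x_2 = (-9 - (-2)·-1.9000) / (5) = -2.5600

(-0.7600, -2.5600)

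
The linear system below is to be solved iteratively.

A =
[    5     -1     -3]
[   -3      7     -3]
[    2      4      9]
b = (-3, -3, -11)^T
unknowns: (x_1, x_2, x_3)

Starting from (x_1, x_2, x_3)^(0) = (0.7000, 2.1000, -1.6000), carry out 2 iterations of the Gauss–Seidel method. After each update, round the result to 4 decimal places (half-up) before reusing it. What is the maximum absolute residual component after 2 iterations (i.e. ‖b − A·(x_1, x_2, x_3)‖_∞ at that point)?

0.8487

Iteration 1:
  x_1 = (-3 - (-1)·2.1000 - (-3)·-1.6000) / (5) = -1.1400
  x_2 = (-3 - (-3)·-1.1400 - (-3)·-1.6000) / (7) = -1.6029
  x_3 = (-11 - (2)·-1.1400 - (4)·-1.6029) / (9) = -0.2565
Iteration 2:
  x_1 = (-3 - (-1)·-1.6029 - (-3)·-0.2565) / (5) = -1.0745
  x_2 = (-3 - (-3)·-1.0745 - (-3)·-0.2565) / (7) = -0.9990
  x_3 = (-11 - (2)·-1.0745 - (4)·-0.9990) / (9) = -0.5394
Residual b − A·x = (-0.2447, -0.8487, -0.0004); ∞-norm = 0.8487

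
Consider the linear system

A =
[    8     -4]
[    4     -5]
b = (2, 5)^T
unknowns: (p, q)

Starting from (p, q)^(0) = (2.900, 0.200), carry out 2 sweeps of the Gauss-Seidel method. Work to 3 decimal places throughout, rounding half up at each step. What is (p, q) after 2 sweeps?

Iteration 1:
  p = (2 - (-4)·0.200) / (8) = 0.350
  q = (5 - (4)·0.350) / (-5) = -0.720
Iteration 2:
  p = (2 - (-4)·-0.720) / (8) = -0.110
  q = (5 - (4)·-0.110) / (-5) = -1.088

(-0.110, -1.088)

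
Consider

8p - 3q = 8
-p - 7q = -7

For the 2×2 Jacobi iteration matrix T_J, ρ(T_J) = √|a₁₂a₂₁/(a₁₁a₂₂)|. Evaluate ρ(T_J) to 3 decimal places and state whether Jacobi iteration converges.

a₁₂a₂₁/(a₁₁a₂₂) = (-3)·(-1) / ((8)·(-7)) = -0.053571
ρ = √|-0.053571| = √0.053571 = 0.231
ρ < 1, so Jacobi converges

0.231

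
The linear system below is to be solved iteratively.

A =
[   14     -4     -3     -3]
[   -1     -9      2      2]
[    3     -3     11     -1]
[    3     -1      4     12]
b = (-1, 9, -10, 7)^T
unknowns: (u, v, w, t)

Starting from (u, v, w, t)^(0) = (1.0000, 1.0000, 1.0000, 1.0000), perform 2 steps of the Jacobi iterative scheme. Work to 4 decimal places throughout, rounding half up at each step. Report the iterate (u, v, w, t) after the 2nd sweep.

Iteration 1:
  u = (-1 - (-4)·1.0000 - (-3)·1.0000 - (-3)·1.0000) / (14) = 0.6429
  v = (9 - (-1)·1.0000 - (2)·1.0000 - (2)·1.0000) / (-9) = -0.6667
  w = (-10 - (3)·1.0000 - (-3)·1.0000 - (-1)·1.0000) / (11) = -0.8182
  t = (7 - (3)·1.0000 - (-1)·1.0000 - (4)·1.0000) / (12) = 0.0833
Iteration 2:
  u = (-1 - (-4)·-0.6667 - (-3)·-0.8182 - (-3)·0.0833) / (14) = -0.4194
  v = (9 - (-1)·0.6429 - (2)·-0.8182 - (2)·0.0833) / (-9) = -1.2347
  w = (-10 - (3)·0.6429 - (-3)·-0.6667 - (-1)·0.0833) / (11) = -1.2587
  t = (7 - (3)·0.6429 - (-1)·-0.6667 - (4)·-0.8182) / (12) = 0.6398

(-0.4194, -1.2347, -1.2587, 0.6398)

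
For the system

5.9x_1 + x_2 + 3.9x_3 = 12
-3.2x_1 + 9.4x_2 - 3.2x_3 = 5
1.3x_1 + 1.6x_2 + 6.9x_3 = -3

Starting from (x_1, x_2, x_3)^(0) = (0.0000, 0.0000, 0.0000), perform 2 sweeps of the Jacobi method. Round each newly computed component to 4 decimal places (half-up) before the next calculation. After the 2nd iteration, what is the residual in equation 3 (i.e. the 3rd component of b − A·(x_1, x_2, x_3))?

-1.1277

Iteration 1:
  x_1 = (12 - (1)·0.0000 - (3.9)·0.0000) / (5.9) = 2.0339
  x_2 = (5 - (-3.2)·0.0000 - (-3.2)·0.0000) / (9.4) = 0.5319
  x_3 = (-3 - (1.3)·0.0000 - (1.6)·0.0000) / (6.9) = -0.4348
Iteration 2:
  x_1 = (12 - (1)·0.5319 - (3.9)·-0.4348) / (5.9) = 2.2312
  x_2 = (5 - (-3.2)·2.0339 - (-3.2)·-0.4348) / (9.4) = 1.0763
  x_3 = (-3 - (1.3)·2.0339 - (1.6)·0.5319) / (6.9) = -0.9413
Residual b − A·x = (1.4307, -0.9895, -1.1277)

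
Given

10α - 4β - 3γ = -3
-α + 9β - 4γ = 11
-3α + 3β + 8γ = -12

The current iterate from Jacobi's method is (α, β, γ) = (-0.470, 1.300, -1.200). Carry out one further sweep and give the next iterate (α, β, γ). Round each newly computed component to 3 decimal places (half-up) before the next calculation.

(-0.140, 0.637, -2.164)

One sweep:
  α = (-3 - (-4)·1.300 - (-3)·-1.200) / (10) = -0.140
  β = (11 - (-1)·-0.470 - (-4)·-1.200) / (9) = 0.637
  γ = (-12 - (-3)·-0.470 - (3)·1.300) / (8) = -2.164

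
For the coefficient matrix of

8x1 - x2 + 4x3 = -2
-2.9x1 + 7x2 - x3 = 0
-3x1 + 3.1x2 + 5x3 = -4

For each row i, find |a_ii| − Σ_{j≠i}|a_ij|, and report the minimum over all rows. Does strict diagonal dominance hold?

-1.1

row 1: |8| − (1+4) = 3
row 2: |7| − (2.9+1) = 3.1
row 3: |5| − (3+3.1) = -1.1
minimum over rows = -1.1 → not strictly diagonally dominant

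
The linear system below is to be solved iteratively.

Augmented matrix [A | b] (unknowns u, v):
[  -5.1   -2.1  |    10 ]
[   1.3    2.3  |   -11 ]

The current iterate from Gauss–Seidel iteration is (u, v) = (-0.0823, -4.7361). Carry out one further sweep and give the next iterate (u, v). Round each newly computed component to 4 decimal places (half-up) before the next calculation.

(-0.0106, -4.7766)

One sweep:
  u = (10 - (-2.1)·-4.7361) / (-5.1) = -0.0106
  v = (-11 - (1.3)·-0.0106) / (2.3) = -4.7766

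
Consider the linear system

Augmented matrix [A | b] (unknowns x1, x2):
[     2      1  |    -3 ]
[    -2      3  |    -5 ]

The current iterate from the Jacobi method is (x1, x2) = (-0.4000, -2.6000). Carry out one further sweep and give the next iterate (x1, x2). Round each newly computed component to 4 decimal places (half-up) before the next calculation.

(-0.2000, -1.9333)

One sweep:
  x1 = (-3 - (1)·-2.6000) / (2) = -0.2000
  x2 = (-5 - (-2)·-0.4000) / (3) = -1.9333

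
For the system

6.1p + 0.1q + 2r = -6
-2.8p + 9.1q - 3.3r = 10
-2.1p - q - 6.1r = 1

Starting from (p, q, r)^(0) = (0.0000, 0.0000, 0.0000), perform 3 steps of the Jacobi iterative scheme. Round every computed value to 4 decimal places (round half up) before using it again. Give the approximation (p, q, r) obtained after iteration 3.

Iteration 1:
  p = (-6 - (0.1)·0.0000 - (2)·0.0000) / (6.1) = -0.9836
  q = (10 - (-2.8)·0.0000 - (-3.3)·0.0000) / (9.1) = 1.0989
  r = (1 - (-2.1)·0.0000 - (-1)·0.0000) / (-6.1) = -0.1639
Iteration 2:
  p = (-6 - (0.1)·1.0989 - (2)·-0.1639) / (6.1) = -0.9479
  q = (10 - (-2.8)·-0.9836 - (-3.3)·-0.1639) / (9.1) = 0.7368
  r = (1 - (-2.1)·-0.9836 - (-1)·1.0989) / (-6.1) = -0.0055
Iteration 3:
  p = (-6 - (0.1)·0.7368 - (2)·-0.0055) / (6.1) = -0.9939
  q = (10 - (-2.8)·-0.9479 - (-3.3)·-0.0055) / (9.1) = 0.8052
  r = (1 - (-2.1)·-0.9479 - (-1)·0.7368) / (-6.1) = 0.0416

(-0.9939, 0.8052, 0.0416)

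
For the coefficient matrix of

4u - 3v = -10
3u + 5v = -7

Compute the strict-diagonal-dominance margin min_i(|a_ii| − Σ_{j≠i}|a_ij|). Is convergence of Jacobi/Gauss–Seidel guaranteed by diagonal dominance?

row 1: |4| − (3) = 1
row 2: |5| − (3) = 2
minimum over rows = 1 → strictly diagonally dominant (convergence guaranteed)

1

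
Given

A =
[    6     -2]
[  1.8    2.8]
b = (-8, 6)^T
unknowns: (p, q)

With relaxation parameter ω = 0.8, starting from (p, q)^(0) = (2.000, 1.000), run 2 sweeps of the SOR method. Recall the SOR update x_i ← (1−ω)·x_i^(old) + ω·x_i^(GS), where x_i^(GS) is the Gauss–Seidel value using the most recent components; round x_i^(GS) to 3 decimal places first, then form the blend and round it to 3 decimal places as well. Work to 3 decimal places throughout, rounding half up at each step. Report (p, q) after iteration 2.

(-0.582, 2.438)

Iteration 1:
  p: GS value = (-8 - (-2)·1.000) / (6) = -1.000;  p ← (1−ω)·2.000 + ω·-1.000 = -0.400
  q: GS value = (6 - (1.8)·-0.400) / (2.8) = 2.400;  q ← (1−ω)·1.000 + ω·2.400 = 2.120
Iteration 2:
  p: GS value = (-8 - (-2)·2.120) / (6) = -0.627;  p ← (1−ω)·-0.400 + ω·-0.627 = -0.582
  q: GS value = (6 - (1.8)·-0.582) / (2.8) = 2.517;  q ← (1−ω)·2.120 + ω·2.517 = 2.438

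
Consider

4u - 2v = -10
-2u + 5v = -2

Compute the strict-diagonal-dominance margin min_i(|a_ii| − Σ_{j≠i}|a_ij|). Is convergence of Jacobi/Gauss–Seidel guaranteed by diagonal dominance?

2

row 1: |4| − (2) = 2
row 2: |5| − (2) = 3
minimum over rows = 2 → strictly diagonally dominant (convergence guaranteed)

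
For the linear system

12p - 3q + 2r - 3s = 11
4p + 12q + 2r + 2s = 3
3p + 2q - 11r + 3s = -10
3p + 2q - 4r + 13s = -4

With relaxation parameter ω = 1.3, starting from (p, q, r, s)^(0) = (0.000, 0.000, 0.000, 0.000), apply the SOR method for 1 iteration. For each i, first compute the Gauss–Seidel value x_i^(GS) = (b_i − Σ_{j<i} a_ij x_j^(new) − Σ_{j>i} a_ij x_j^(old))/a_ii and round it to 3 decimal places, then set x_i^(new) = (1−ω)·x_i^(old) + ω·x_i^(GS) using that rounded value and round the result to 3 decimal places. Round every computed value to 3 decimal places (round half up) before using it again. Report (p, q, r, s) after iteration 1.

Iteration 1:
  p: GS value = (11 - (-3)·0.000 - (2)·0.000 - (-3)·0.000) / (12) = 0.917;  p ← (1−ω)·0.000 + ω·0.917 = 1.192
  q: GS value = (3 - (4)·1.192 - (2)·0.000 - (2)·0.000) / (12) = -0.147;  q ← (1−ω)·0.000 + ω·-0.147 = -0.191
  r: GS value = (-10 - (3)·1.192 - (2)·-0.191 - (3)·0.000) / (-11) = 1.199;  r ← (1−ω)·0.000 + ω·1.199 = 1.559
  s: GS value = (-4 - (3)·1.192 - (2)·-0.191 - (-4)·1.559) / (13) = -0.074;  s ← (1−ω)·0.000 + ω·-0.074 = -0.096

(1.192, -0.191, 1.559, -0.096)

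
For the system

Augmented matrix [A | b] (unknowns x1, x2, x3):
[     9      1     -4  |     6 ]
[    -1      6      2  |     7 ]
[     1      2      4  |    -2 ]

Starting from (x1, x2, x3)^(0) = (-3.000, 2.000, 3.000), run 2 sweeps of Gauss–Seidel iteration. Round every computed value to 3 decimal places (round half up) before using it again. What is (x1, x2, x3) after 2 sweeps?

(0.093, 1.574, -1.310)

Iteration 1:
  x1 = (6 - (1)·2.000 - (-4)·3.000) / (9) = 1.778
  x2 = (7 - (-1)·1.778 - (2)·3.000) / (6) = 0.463
  x3 = (-2 - (1)·1.778 - (2)·0.463) / (4) = -1.176
Iteration 2:
  x1 = (6 - (1)·0.463 - (-4)·-1.176) / (9) = 0.093
  x2 = (7 - (-1)·0.093 - (2)·-1.176) / (6) = 1.574
  x3 = (-2 - (1)·0.093 - (2)·1.574) / (4) = -1.310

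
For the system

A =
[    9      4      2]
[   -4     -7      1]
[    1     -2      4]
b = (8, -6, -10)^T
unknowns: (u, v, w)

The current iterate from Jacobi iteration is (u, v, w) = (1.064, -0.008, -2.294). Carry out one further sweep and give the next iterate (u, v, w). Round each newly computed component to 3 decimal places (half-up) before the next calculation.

One sweep:
  u = (8 - (4)·-0.008 - (2)·-2.294) / (9) = 1.402
  v = (-6 - (-4)·1.064 - (1)·-2.294) / (-7) = -0.079
  w = (-10 - (1)·1.064 - (-2)·-0.008) / (4) = -2.770

(1.402, -0.079, -2.770)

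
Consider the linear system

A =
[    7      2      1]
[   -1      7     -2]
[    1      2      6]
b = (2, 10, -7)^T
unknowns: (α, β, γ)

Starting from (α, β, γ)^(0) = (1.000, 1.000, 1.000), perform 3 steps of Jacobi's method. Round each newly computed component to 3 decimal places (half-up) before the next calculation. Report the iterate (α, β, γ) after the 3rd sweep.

Iteration 1:
  α = (2 - (2)·1.000 - (1)·1.000) / (7) = -0.143
  β = (10 - (-1)·1.000 - (-2)·1.000) / (7) = 1.857
  γ = (-7 - (1)·1.000 - (2)·1.000) / (6) = -1.667
Iteration 2:
  α = (2 - (2)·1.857 - (1)·-1.667) / (7) = -0.007
  β = (10 - (-1)·-0.143 - (-2)·-1.667) / (7) = 0.932
  γ = (-7 - (1)·-0.143 - (2)·1.857) / (6) = -1.762
Iteration 3:
  α = (2 - (2)·0.932 - (1)·-1.762) / (7) = 0.271
  β = (10 - (-1)·-0.007 - (-2)·-1.762) / (7) = 0.924
  γ = (-7 - (1)·-0.007 - (2)·0.932) / (6) = -1.476

(0.271, 0.924, -1.476)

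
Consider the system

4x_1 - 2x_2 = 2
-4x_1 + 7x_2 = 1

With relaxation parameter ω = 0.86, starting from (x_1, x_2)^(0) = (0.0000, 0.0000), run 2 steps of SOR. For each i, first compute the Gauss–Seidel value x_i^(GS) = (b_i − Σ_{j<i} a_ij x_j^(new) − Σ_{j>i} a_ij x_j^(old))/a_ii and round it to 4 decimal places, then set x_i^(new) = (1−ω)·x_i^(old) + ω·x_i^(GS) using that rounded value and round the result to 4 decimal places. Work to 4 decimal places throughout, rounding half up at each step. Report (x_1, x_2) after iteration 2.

Iteration 1:
  x_1: GS value = (2 - (-2)·0.0000) / (4) = 0.5000;  x_1 ← (1−ω)·0.0000 + ω·0.5000 = 0.4300
  x_2: GS value = (1 - (-4)·0.4300) / (7) = 0.3886;  x_2 ← (1−ω)·0.0000 + ω·0.3886 = 0.3342
Iteration 2:
  x_1: GS value = (2 - (-2)·0.3342) / (4) = 0.6671;  x_1 ← (1−ω)·0.4300 + ω·0.6671 = 0.6339
  x_2: GS value = (1 - (-4)·0.6339) / (7) = 0.5051;  x_2 ← (1−ω)·0.3342 + ω·0.5051 = 0.4812

(0.6339, 0.4812)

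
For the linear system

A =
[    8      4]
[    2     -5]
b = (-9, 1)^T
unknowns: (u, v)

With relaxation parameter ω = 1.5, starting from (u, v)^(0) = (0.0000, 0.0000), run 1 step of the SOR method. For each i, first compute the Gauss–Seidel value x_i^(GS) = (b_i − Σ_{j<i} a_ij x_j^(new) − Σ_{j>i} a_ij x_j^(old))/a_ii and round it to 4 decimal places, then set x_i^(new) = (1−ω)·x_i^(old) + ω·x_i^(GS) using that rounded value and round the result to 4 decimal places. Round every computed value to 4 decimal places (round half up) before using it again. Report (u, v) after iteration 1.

(-1.6875, -1.3125)

Iteration 1:
  u: GS value = (-9 - (4)·0.0000) / (8) = -1.1250;  u ← (1−ω)·0.0000 + ω·-1.1250 = -1.6875
  v: GS value = (1 - (2)·-1.6875) / (-5) = -0.8750;  v ← (1−ω)·0.0000 + ω·-0.8750 = -1.3125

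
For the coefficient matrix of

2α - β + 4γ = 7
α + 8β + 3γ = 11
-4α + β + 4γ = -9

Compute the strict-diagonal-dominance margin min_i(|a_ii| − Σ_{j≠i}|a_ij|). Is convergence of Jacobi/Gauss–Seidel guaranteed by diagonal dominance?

-3

row 1: |2| − (1+4) = -3
row 2: |8| − (1+3) = 4
row 3: |4| − (4+1) = -1
minimum over rows = -3 → not strictly diagonally dominant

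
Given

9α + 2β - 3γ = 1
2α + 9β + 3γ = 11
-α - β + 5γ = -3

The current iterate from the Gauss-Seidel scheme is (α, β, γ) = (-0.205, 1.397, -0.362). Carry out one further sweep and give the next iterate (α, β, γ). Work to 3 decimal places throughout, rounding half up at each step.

One sweep:
  α = (1 - (2)·1.397 - (-3)·-0.362) / (9) = -0.320
  β = (11 - (2)·-0.320 - (3)·-0.362) / (9) = 1.414
  γ = (-3 - (-1)·-0.320 - (-1)·1.414) / (5) = -0.381

(-0.320, 1.414, -0.381)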